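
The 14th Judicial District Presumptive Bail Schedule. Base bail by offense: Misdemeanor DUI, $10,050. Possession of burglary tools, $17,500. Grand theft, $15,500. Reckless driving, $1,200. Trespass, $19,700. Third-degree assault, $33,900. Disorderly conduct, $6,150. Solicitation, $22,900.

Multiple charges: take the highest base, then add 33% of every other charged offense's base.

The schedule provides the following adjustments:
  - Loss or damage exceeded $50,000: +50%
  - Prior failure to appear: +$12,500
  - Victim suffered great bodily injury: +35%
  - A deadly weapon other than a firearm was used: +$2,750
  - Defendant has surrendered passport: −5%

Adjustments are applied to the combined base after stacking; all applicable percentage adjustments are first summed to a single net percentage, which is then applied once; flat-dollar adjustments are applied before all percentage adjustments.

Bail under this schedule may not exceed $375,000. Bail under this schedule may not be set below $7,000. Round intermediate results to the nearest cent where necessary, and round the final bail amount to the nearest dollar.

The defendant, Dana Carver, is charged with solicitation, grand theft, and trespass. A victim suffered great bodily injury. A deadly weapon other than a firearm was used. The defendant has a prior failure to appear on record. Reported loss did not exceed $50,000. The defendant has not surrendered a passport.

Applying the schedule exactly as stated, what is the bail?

$67,184

Base amounts from the schedule: solicitation $22,900; grand theft $15,500; trespass $19,700.
Stacking rule: highest base plus 33% of each additional charge. Highest is solicitation at $22,900. Additional: $15,500 × 33% = $5,115; $19,700 × 33% = $6,501. Combined base = $22,900 + $11,616 = $34,516.
Prior failure to appear (+$12,500 flat): $34,516 + $12,500 = $47,016.
A deadly weapon other than a firearm was used (+$2,750 flat): $47,016 + $2,750 = $49,766.
Victim suffered great bodily injury (+35%): $49,766 × 1.35 = $67,184.10.
$67,184.10 is within the $375,000 maximum.
$67,184.10 is at or above the $7,000 minimum.
Rounded to the nearest dollar: $67,184.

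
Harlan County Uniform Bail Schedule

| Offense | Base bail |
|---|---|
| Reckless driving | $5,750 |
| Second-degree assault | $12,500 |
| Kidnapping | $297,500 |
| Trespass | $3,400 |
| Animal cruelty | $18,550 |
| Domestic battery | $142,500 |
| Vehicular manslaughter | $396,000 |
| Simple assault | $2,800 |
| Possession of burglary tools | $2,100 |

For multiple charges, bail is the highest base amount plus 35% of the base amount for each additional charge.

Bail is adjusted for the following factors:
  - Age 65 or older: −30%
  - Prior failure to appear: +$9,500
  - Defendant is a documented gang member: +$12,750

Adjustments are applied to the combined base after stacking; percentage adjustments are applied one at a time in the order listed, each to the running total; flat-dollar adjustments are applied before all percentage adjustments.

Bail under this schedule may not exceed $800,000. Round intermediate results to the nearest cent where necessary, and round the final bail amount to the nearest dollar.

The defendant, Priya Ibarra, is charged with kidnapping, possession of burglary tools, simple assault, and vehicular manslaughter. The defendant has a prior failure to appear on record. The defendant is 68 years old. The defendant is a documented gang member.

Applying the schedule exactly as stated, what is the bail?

$366,863

Base amounts from the schedule: kidnapping $297,500; possession of burglary tools $2,100; simple assault $2,800; vehicular manslaughter $396,000.
Stacking rule: highest base plus 35% of each additional charge. Highest is vehicular manslaughter at $396,000. Additional: $297,500 × 35% = $104,125; $2,100 × 35% = $735; $2,800 × 35% = $980. Combined base = $396,000 + $105,840 = $501,840.
Prior failure to appear (+$9,500 flat): $501,840 + $9,500 = $511,340.
Defendant is a documented gang member (+$12,750 flat): $511,340 + $12,750 = $524,090.
Age 65 or older (−30%): $524,090 × 0.7 = $366,863.
$366,863 is within the $800,000 maximum.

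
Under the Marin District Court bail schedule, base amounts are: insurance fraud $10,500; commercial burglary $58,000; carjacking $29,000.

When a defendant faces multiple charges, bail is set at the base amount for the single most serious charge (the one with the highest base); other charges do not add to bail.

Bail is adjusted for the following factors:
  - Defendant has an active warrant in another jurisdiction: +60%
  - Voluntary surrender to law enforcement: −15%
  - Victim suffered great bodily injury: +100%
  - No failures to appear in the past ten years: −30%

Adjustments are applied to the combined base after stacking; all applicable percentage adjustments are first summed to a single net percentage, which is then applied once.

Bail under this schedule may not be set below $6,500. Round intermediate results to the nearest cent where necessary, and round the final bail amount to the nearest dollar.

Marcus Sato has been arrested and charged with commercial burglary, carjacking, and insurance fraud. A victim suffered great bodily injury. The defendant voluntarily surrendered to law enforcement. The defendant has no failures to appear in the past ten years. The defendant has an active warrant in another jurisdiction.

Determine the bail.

Base amounts from the schedule: commercial burglary $58,000; carjacking $29,000; insurance fraud $10,500.
Stacking rule: use the highest base only. Highest is commercial burglary at $58,000. Combined base = $58,000.
Net percentage adjustment: +60% −15% +100% −30% = +115%. $58,000 × 2.15 = $124,700.
$124,700 is at or above the $6,500 minimum.

$124,700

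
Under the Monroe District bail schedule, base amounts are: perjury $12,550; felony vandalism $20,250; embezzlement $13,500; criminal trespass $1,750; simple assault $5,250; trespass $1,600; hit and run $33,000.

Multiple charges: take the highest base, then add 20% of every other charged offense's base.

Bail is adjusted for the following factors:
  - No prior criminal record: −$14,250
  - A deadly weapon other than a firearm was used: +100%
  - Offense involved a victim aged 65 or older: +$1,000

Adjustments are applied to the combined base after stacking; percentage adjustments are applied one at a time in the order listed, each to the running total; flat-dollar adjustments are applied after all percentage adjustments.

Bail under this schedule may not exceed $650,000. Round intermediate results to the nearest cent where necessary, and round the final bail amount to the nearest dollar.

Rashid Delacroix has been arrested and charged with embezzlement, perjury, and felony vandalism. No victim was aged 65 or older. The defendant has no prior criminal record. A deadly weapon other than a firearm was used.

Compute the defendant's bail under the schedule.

$36,670

Base amounts from the schedule: embezzlement $13,500; perjury $12,550; felony vandalism $20,250.
Stacking rule: highest base plus 20% of each additional charge. Highest is felony vandalism at $20,250. Additional: $13,500 × 20% = $2,700; $12,550 × 20% = $2,510. Combined base = $20,250 + $5,210 = $25,460.
A deadly weapon other than a firearm was used (+100%): $25,460 × 2 = $50,920.
No prior criminal record (−$14,250 flat): $50,920 − $14,250 = $36,670.
$36,670 is within the $650,000 maximum.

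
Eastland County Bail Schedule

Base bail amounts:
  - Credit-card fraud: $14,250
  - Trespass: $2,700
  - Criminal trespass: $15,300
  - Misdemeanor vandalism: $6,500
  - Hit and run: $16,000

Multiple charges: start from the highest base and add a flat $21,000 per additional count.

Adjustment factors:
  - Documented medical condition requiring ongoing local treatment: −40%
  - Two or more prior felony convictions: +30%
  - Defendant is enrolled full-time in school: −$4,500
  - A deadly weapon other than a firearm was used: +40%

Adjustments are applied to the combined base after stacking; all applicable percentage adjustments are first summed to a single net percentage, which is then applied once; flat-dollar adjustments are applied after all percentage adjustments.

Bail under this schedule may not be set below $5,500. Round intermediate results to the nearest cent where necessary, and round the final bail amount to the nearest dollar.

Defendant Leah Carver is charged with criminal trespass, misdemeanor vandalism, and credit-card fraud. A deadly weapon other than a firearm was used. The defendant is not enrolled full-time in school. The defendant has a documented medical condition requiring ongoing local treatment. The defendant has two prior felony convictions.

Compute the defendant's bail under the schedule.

Base amounts from the schedule: criminal trespass $15,300; misdemeanor vandalism $6,500; credit-card fraud $14,250.
Stacking rule: highest base plus $21,000 per additional charge. Highest is criminal trespass at $15,300; 2 additional charges → +$42,000. Combined base = $57,300.
Net percentage adjustment: −40% +30% +40% = +30%. $57,300 × 1.3 = $74,490.
$74,490 is at or above the $5,500 minimum.

$74,490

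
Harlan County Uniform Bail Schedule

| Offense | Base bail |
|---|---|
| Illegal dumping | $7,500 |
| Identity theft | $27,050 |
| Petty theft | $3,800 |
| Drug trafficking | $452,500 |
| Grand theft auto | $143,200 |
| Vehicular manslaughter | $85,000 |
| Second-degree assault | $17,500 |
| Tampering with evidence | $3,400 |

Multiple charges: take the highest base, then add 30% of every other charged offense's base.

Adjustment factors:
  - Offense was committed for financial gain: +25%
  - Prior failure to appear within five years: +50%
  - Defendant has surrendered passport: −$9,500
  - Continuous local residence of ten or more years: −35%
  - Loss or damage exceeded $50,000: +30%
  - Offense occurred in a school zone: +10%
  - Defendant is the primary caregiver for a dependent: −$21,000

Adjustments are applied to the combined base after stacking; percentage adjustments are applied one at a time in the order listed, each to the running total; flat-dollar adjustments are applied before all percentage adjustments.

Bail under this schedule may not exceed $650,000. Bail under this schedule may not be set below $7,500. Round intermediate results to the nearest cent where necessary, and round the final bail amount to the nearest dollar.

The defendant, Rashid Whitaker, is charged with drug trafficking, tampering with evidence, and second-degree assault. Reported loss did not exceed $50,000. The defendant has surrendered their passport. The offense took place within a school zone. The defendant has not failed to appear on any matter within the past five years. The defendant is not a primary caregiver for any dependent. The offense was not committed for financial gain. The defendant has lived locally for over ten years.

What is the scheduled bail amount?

Base amounts from the schedule: drug trafficking $452,500; tampering with evidence $3,400; second-degree assault $17,500.
Stacking rule: highest base plus 30% of each additional charge. Highest is drug trafficking at $452,500. Additional: $3,400 × 30% = $1,020; $17,500 × 30% = $5,250. Combined base = $452,500 + $6,270 = $458,770.
Defendant has surrendered passport (−$9,500 flat): $458,770 − $9,500 = $449,270.
Continuous local residence of ten or more years (−35%): $449,270 × 0.65 = $292,025.50.
Offense occurred in a school zone (+10%): $292,025.50 × 1.1 = $321,228.05.
$321,228.05 is within the $650,000 maximum.
$321,228.05 is at or above the $7,500 minimum.
Rounded to the nearest dollar: $321,228.

$321,228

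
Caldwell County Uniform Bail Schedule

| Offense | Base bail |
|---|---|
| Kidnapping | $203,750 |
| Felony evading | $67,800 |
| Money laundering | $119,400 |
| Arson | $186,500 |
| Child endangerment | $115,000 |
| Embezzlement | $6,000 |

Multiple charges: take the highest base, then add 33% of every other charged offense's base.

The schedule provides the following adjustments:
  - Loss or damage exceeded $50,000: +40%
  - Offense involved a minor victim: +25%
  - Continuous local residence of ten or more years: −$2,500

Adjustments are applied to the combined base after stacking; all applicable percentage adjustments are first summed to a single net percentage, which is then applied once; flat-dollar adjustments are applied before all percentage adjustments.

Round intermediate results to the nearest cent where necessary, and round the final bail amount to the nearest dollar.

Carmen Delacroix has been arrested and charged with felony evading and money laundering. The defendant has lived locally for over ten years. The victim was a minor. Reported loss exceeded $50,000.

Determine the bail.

Base amounts from the schedule: felony evading $67,800; money laundering $119,400.
Stacking rule: highest base plus 33% of each additional charge. Highest is money laundering at $119,400. Additional: $67,800 × 33% = $22,374. Combined base = $119,400 + $22,374 = $141,774.
Continuous local residence of ten or more years (−$2,500 flat): $141,774 − $2,500 = $139,274.
Net percentage adjustment: +40% +25% = +65%. $139,274 × 1.65 = $229,802.10.
Rounded to the nearest dollar: $229,802.

$229,802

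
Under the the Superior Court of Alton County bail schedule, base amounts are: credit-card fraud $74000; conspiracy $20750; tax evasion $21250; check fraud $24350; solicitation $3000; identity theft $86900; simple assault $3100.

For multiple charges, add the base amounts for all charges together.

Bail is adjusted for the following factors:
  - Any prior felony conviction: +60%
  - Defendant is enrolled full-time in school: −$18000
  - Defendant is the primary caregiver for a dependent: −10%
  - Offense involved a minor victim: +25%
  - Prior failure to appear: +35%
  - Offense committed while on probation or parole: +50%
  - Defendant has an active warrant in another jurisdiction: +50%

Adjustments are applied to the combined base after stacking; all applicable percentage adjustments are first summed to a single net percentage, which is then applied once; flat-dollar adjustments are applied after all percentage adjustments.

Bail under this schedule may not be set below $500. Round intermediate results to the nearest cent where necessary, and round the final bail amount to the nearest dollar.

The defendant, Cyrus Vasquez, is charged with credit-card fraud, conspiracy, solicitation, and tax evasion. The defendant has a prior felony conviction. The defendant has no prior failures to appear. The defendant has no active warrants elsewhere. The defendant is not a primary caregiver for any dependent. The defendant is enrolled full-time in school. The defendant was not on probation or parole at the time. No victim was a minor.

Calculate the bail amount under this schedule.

Base amounts from the schedule: credit-card fraud $74000; conspiracy $20750; solicitation $3000; tax evasion $21250.
Stacking rule: sum of all bases. $74000 + $20750 + $3000 + $21250 = $119000.
Any prior felony conviction (+60%): $119000 × 1.6 = $190400.
Defendant is enrolled full-time in school (−$18000 flat): $190400 − $18000 = $172400.
$172400 is at or above the $500 minimum.

$172400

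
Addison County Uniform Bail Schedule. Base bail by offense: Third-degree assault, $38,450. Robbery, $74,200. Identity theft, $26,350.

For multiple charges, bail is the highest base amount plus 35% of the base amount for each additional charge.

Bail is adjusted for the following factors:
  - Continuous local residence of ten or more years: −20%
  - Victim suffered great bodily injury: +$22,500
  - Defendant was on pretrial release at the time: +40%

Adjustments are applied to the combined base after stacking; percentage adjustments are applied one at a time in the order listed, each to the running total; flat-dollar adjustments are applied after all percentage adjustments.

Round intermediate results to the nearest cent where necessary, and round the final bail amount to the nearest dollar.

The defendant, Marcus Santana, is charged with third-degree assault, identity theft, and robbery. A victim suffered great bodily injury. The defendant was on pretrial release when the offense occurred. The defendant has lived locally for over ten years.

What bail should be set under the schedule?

$131,006

Base amounts from the schedule: third-degree assault $38,450; identity theft $26,350; robbery $74,200.
Stacking rule: highest base plus 35% of each additional charge. Highest is robbery at $74,200. Additional: $38,450 × 35% = $13,457.50; $26,350 × 35% = $9,222.50. Combined base = $74,200 + $22,680 = $96,880.
Continuous local residence of ten or more years (−20%): $96,880 × 0.8 = $77,504.
Defendant was on pretrial release at the time (+40%): $77,504 × 1.4 = $108,505.60.
Victim suffered great bodily injury (+$22,500 flat): $108,505.60 + $22,500 = $131,005.60.
Rounded to the nearest dollar: $131,006.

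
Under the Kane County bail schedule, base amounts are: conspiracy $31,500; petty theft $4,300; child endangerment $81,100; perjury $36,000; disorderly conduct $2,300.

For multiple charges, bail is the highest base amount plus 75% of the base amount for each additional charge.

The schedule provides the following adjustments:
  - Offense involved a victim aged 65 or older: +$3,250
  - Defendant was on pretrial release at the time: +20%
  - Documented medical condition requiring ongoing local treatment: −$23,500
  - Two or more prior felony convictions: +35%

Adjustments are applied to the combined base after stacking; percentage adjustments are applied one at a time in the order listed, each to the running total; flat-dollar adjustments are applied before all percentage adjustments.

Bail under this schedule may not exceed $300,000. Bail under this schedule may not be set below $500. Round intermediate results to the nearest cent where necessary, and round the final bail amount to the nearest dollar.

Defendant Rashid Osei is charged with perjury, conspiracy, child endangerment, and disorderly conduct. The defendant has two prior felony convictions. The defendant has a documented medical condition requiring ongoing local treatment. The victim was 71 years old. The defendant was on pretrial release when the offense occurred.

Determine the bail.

$183,384

Base amounts from the schedule: perjury $36,000; conspiracy $31,500; child endangerment $81,100; disorderly conduct $2,300.
Stacking rule: highest base plus 75% of each additional charge. Highest is child endangerment at $81,100. Additional: $36,000 × 75% = $27,000; $31,500 × 75% = $23,625; $2,300 × 75% = $1,725. Combined base = $81,100 + $52,350 = $133,450.
Offense involved a victim aged 65 or older (+$3,250 flat): $133,450 + $3,250 = $136,700.
Documented medical condition requiring ongoing local treatment (−$23,500 flat): $136,700 − $23,500 = $113,200.
Defendant was on pretrial release at the time (+20%): $113,200 × 1.2 = $135,840.
Two or more prior felony convictions (+35%): $135,840 × 1.35 = $183,384.
$183,384 is within the $300,000 maximum.
$183,384 is at or above the $500 minimum.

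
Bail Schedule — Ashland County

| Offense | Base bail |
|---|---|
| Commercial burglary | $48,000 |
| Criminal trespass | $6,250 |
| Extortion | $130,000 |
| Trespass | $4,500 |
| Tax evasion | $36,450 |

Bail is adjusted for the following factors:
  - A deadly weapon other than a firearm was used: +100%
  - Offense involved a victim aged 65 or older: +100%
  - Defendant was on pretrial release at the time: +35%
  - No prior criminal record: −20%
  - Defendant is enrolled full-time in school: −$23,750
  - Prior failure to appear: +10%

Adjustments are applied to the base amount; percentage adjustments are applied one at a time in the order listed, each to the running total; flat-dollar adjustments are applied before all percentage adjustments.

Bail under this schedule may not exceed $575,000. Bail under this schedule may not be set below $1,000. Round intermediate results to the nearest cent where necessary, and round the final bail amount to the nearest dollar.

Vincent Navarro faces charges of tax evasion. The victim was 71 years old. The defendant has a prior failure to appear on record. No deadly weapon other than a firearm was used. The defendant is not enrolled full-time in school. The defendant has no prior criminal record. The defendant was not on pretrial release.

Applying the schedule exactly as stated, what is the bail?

$64,152

Base amounts from the schedule: tax evasion $36,450.
Single charge. Combined base = $36,450.
Offense involved a victim aged 65 or older (+100%): $36,450 × 2 = $72,900.
No prior criminal record (−20%): $72,900 × 0.8 = $58,320.
Prior failure to appear (+10%): $58,320 × 1.1 = $64,152.
$64,152 is within the $575,000 maximum.
$64,152 is at or above the $1,000 minimum.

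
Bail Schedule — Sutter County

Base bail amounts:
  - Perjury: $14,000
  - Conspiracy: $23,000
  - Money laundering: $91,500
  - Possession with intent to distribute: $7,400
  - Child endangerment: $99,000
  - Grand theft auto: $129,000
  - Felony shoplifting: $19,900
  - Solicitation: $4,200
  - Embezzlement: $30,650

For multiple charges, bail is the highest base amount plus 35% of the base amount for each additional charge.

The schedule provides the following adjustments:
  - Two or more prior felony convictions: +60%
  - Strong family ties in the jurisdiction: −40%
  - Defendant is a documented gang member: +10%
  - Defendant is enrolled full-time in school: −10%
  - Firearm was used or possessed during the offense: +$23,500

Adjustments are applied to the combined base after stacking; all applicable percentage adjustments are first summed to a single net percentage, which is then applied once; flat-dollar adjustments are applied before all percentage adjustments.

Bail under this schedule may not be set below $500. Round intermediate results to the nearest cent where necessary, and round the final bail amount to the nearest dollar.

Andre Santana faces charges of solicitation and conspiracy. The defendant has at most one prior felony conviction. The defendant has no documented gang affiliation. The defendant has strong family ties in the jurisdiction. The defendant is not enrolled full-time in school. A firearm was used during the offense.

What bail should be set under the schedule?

$28,782

Base amounts from the schedule: solicitation $4,200; conspiracy $23,000.
Stacking rule: highest base plus 35% of each additional charge. Highest is conspiracy at $23,000. Additional: $4,200 × 35% = $1,470. Combined base = $23,000 + $1,470 = $24,470.
Firearm was used or possessed during the offense (+$23,500 flat): $24,470 + $23,500 = $47,970.
Strong family ties in the jurisdiction (−40%): $47,970 × 0.6 = $28,782.
$28,782 is at or above the $500 minimum.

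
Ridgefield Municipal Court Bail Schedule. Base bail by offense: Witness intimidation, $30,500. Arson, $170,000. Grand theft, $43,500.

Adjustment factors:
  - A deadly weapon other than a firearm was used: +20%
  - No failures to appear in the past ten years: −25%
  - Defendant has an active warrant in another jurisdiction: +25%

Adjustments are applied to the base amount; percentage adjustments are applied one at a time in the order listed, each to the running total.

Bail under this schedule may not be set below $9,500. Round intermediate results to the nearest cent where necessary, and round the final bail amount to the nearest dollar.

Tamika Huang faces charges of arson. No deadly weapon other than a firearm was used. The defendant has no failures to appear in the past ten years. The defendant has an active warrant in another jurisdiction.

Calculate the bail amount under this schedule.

$159,375

Base amounts from the schedule: arson $170,000.
Single charge. Combined base = $170,000.
No failures to appear in the past ten years (−25%): $170,000 × 0.75 = $127,500.
Defendant has an active warrant in another jurisdiction (+25%): $127,500 × 1.25 = $159,375.
$159,375 is at or above the $9,500 minimum.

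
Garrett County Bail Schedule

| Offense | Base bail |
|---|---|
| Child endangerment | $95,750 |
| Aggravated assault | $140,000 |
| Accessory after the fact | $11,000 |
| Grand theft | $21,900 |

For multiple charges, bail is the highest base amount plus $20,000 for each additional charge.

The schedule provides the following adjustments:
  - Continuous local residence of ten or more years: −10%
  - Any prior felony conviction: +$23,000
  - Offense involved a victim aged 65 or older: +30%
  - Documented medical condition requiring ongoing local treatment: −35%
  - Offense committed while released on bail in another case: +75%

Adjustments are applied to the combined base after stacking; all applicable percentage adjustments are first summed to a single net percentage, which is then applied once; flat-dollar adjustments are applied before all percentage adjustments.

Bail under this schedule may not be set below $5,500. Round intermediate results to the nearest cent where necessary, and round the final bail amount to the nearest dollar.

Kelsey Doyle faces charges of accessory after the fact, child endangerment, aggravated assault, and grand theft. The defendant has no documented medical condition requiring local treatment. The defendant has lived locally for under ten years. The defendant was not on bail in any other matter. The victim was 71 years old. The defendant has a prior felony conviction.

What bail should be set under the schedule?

$289,900

Base amounts from the schedule: accessory after the fact $11,000; child endangerment $95,750; aggravated assault $140,000; grand theft $21,900.
Stacking rule: highest base plus $20,000 per additional charge. Highest is aggravated assault at $140,000; 3 additional charges → +$60,000. Combined base = $200,000.
Any prior felony conviction (+$23,000 flat): $200,000 + $23,000 = $223,000.
Offense involved a victim aged 65 or older (+30%): $223,000 × 1.3 = $289,900.
$289,900 is at or above the $5,500 minimum.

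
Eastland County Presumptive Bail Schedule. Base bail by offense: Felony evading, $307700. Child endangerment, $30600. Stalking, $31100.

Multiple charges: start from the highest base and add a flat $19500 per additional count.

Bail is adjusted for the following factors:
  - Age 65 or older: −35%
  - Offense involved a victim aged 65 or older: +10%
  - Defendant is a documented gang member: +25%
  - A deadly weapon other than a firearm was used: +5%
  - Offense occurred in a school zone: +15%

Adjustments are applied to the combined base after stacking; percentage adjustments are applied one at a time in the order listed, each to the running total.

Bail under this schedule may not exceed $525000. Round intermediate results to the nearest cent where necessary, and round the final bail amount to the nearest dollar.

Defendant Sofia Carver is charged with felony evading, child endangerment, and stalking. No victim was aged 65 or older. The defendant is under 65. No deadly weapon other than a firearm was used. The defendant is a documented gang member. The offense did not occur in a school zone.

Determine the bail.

$433375

Base amounts from the schedule: felony evading $307700; child endangerment $30600; stalking $31100.
Stacking rule: highest base plus $19500 per additional charge. Highest is felony evading at $307700; 2 additional charges → +$39000. Combined base = $346700.
Defendant is a documented gang member (+25%): $346700 × 1.25 = $433375.
$433375 is within the $525000 maximum.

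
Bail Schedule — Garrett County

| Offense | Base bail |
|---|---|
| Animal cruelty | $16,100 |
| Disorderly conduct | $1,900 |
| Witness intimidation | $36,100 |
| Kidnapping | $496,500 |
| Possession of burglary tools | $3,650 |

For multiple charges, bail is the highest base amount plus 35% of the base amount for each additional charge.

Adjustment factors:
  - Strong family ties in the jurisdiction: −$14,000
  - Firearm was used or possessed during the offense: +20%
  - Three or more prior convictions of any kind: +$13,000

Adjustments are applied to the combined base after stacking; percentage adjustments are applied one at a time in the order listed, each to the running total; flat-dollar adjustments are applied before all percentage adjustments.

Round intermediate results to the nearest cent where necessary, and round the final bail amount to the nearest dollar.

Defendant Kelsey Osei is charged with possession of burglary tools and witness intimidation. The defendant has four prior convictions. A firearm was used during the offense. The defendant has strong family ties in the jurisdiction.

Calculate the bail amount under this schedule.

$43,653

Base amounts from the schedule: possession of burglary tools $3,650; witness intimidation $36,100.
Stacking rule: highest base plus 35% of each additional charge. Highest is witness intimidation at $36,100. Additional: $3,650 × 35% = $1,277.50. Combined base = $36,100 + $1,277.50 = $37,377.50.
Strong family ties in the jurisdiction (−$14,000 flat): $37,377.50 − $14,000 = $23,377.50.
Three or more prior convictions of any kind (+$13,000 flat): $23,377.50 + $13,000 = $36,377.50.
Firearm was used or possessed during the offense (+20%): $36,377.50 × 1.2 = $43,653.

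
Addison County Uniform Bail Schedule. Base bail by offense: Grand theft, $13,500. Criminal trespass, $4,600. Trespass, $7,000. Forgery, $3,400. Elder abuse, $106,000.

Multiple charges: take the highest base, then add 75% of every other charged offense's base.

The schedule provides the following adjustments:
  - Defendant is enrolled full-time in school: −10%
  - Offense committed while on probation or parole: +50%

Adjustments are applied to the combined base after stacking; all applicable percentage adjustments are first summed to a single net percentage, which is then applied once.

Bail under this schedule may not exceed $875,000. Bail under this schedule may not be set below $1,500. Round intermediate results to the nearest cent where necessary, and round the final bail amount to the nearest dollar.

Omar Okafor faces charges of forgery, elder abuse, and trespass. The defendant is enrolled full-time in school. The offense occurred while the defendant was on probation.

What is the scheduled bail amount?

Base amounts from the schedule: forgery $3,400; elder abuse $106,000; trespass $7,000.
Stacking rule: highest base plus 75% of each additional charge. Highest is elder abuse at $106,000. Additional: $3,400 × 75% = $2,550; $7,000 × 75% = $5,250. Combined base = $106,000 + $7,800 = $113,800.
Net percentage adjustment: −10% +50% = +40%. $113,800 × 1.4 = $159,320.
$159,320 is within the $875,000 maximum.
$159,320 is at or above the $1,500 minimum.

$159,320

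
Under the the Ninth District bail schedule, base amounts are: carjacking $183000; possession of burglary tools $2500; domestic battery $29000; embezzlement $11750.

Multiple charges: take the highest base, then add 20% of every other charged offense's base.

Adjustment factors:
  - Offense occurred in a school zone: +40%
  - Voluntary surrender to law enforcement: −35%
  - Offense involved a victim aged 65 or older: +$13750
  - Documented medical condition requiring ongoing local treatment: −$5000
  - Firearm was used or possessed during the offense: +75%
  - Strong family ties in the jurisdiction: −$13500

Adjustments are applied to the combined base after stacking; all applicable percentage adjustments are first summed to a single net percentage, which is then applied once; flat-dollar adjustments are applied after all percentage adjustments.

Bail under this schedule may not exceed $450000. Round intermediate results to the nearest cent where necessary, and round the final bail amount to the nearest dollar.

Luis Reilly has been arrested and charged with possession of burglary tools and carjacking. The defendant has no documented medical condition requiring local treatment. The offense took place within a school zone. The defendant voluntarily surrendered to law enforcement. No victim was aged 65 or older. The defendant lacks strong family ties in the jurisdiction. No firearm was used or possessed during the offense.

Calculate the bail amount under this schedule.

Base amounts from the schedule: possession of burglary tools $2500; carjacking $183000.
Stacking rule: highest base plus 20% of each additional charge. Highest is carjacking at $183000. Additional: $2500 × 20% = $500. Combined base = $183000 + $500 = $183500.
Net percentage adjustment: +40% −35% = +5%. $183500 × 1.05 = $192675.
$192675 is within the $450000 maximum.

$192675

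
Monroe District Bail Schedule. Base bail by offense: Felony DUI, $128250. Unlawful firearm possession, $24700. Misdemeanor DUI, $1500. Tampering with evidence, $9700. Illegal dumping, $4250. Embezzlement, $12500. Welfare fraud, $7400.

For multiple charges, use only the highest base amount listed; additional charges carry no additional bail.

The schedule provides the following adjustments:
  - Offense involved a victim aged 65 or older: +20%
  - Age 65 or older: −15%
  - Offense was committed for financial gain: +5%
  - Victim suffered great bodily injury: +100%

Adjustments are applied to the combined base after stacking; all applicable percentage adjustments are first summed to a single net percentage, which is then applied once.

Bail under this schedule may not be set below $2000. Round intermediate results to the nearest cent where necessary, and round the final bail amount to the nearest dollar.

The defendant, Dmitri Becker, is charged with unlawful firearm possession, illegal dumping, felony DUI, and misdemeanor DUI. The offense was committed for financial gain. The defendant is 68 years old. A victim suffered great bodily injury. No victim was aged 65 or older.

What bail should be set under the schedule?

Base amounts from the schedule: unlawful firearm possession $24700; illegal dumping $4250; felony DUI $128250; misdemeanor DUI $1500.
Stacking rule: use the highest base only. Highest is felony DUI at $128250. Combined base = $128250.
Net percentage adjustment: −15% +5% +100% = +90%. $128250 × 1.9 = $243675.
$243675 is at or above the $2000 minimum.

$243675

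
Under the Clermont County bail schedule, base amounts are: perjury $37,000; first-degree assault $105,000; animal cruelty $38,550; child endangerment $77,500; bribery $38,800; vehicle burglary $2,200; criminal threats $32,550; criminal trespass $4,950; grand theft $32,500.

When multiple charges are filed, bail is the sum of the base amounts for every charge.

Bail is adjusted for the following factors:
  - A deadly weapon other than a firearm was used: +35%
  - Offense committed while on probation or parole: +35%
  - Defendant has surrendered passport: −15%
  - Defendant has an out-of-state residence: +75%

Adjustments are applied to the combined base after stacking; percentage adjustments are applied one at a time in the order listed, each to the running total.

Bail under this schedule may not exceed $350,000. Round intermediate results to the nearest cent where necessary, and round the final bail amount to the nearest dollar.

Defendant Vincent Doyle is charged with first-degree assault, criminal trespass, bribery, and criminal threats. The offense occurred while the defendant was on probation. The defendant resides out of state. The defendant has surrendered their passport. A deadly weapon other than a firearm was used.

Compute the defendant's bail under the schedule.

Base amounts from the schedule: first-degree assault $105,000; criminal trespass $4,950; bribery $38,800; criminal threats $32,550.
Stacking rule: sum of all bases. $105,000 + $4,950 + $38,800 + $32,550 = $181,300.
A deadly weapon other than a firearm was used (+35%): $181,300 × 1.35 = $244,755.
Offense committed while on probation or parole (+35%): $244,755 × 1.35 = $330,419.25.
Defendant has surrendered passport (−15%): $330,419.25 × 0.85 = $280,856.36.
Defendant has an out-of-state residence (+75%): $280,856.36 × 1.75 = $491,498.63.
Result $491,498.63 exceeds the maximum of $350,000; bail is capped at $350,000.

$350,000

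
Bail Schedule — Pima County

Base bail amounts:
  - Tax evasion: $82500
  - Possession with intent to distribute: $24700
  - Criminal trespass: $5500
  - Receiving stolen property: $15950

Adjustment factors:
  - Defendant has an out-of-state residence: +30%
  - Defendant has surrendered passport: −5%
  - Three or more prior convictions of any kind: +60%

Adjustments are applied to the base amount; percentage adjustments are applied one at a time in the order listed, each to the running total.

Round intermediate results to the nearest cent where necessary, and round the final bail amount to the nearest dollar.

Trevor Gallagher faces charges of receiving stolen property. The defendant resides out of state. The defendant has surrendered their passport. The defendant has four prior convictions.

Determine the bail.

Base amounts from the schedule: receiving stolen property $15950.
Single charge. Combined base = $15950.
Defendant has an out-of-state residence (+30%): $15950 × 1.3 = $20735.
Defendant has surrendered passport (−5%): $20735 × 0.95 = $19698.25.
Three or more prior convictions of any kind (+60%): $19698.25 × 1.6 = $31517.20.
Rounded to the nearest dollar: $31517.

$31517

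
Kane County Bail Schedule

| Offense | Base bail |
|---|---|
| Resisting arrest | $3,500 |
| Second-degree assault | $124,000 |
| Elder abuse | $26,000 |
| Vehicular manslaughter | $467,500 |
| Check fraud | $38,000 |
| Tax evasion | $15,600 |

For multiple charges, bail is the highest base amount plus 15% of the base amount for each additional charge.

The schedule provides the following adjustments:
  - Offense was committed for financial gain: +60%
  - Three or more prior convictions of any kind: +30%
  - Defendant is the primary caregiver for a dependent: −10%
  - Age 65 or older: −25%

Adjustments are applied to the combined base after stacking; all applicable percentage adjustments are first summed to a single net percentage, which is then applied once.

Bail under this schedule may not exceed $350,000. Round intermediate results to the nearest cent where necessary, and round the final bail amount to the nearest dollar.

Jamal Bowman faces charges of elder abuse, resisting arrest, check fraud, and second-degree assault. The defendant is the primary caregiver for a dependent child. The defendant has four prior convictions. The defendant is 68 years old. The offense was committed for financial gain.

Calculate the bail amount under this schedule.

Base amounts from the schedule: elder abuse $26,000; resisting arrest $3,500; check fraud $38,000; second-degree assault $124,000.
Stacking rule: highest base plus 15% of each additional charge. Highest is second-degree assault at $124,000. Additional: $26,000 × 15% = $3,900; $3,500 × 15% = $525; $38,000 × 15% = $5,700. Combined base = $124,000 + $10,125 = $134,125.
Net percentage adjustment: +60% +30% −10% −25% = +55%. $134,125 × 1.55 = $207,893.75.
$207,893.75 is within the $350,000 maximum.
Rounded to the nearest dollar: $207,894.

$207,894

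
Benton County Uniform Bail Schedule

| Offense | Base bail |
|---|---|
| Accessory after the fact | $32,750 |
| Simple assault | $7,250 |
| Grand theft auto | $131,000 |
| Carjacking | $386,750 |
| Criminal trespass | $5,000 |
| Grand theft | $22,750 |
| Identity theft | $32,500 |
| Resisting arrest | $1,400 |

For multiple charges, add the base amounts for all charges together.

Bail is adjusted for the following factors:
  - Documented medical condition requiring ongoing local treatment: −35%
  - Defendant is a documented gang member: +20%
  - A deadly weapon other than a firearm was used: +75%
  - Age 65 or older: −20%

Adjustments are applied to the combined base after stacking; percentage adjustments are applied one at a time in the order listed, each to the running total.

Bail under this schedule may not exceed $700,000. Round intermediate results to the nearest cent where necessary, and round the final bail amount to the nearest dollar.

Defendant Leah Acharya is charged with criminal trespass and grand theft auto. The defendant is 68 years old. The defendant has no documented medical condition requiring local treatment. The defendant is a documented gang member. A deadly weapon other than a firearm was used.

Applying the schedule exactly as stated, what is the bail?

Base amounts from the schedule: criminal trespass $5,000; grand theft auto $131,000.
Stacking rule: sum of all bases. $5,000 + $131,000 = $136,000.
Defendant is a documented gang member (+20%): $136,000 × 1.2 = $163,200.
A deadly weapon other than a firearm was used (+75%): $163,200 × 1.75 = $285,600.
Age 65 or older (−20%): $285,600 × 0.8 = $228,480.
$228,480 is within the $700,000 maximum.

$228,480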